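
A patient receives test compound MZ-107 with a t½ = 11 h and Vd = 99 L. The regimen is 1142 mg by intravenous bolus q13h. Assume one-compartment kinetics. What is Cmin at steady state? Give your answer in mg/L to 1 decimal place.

Over one 13-h interval, 13/11 ≈ 1.1818 half-lives elapse, leaving f ≈ 0.4408 of each dose.
Accumulation ratio R = 1/(1 − f) ≈ 1/0.5592 ≈ 1.7883.
Each bolus raises the concentration by D/Vd = 1142/99 ≈ 11.535 mg/L.
Cmax,ss = C₀/(1 − f) ≈ 11.535/0.5592 ≈ 20.628 mg/L.
One interval later, Cmin,ss = Cmax,ss·e^(−kτ) ≈ 20.628 × 0.4408 ≈ 9.093 mg/L.

9.1 mg/L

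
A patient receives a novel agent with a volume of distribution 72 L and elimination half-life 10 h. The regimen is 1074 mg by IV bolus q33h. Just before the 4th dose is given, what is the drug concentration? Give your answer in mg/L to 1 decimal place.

f = (1/2)^(τ/t½) = (1/2)^(33/10) ≈ 0.1015.
C₀ = D/Vd = 1074/72 ≈ 14.917 mg/L.
Before the 4th dose, 3 doses have been given. Superposition: Cmin = C₀·(f + f² + … + f^3).
≈ 14.917 × (0.1015 + 0.0103 + 0.0010) ≈ 14.917 × 0.1128 ≈ 1.683 mg/L.

1.7 mg/L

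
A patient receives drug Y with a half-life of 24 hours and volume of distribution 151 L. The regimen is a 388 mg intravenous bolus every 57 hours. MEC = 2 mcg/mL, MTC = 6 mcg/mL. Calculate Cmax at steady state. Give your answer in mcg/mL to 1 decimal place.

k = ln2/t½ = ln2/24 ≈ 0.028881 h⁻¹; fraction remaining f = e^(−kτ) = e^(−0.028881×57) ≈ 0.1928.
At steady state, accumulation factor R = 1/(1 − e^(−kτ)) ≈ 1.2389.
Single-dose peak C₀ = D/Vd = 388/151 ≈ 2.570 mcg/mL.
Cmax,ss = C₀/(1 − f) ≈ 2.570/0.8072 ≈ 3.184 mcg/mL.
Peak 3.2 mcg/mL vs MTC 6 mcg/mL: below toxic threshold.

3.2 mcg/mL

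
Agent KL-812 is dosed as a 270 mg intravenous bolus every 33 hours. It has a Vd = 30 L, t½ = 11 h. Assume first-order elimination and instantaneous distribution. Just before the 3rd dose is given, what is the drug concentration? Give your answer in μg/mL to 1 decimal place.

f = (1/2)^(τ/t½) = (1/2)^(33/11) ≈ 0.1250.
C₀ = D/Vd = 270/30 ≈ 9.000 μg/mL.
Before the 3rd dose, 2 doses have been given. Superposition: Cmin = C₀·(f + f²).
≈ 9.000 × (0.1250 + 0.0156) ≈ 9.000 × 0.1406 ≈ 1.265 μg/mL.

1.3 μg/mL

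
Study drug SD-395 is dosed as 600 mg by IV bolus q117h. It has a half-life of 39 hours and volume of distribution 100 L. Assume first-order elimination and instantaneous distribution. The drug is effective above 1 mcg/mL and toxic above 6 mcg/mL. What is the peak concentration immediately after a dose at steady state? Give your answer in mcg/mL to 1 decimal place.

6.9 mcg/mL

τ = 117 h = 3 half-lives, so f = (1/2)^3 = 0.125.
Accumulation ratio R = 1/(1 − f) = 1/0.875 = 8/7.
Single-dose peak C₀ = D/Vd = 600/100 = 6 mcg/mL.
Steady-state peak Cmax,ss = C₀·R = 6 × 8/7 ≈ 6.857 mcg/mL.
Peak 6.9 mcg/mL vs MTC 6 mcg/mL: exceeds toxic threshold.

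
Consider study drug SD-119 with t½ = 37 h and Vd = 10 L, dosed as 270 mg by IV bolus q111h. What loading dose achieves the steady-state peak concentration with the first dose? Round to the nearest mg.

f = (1/2)^(111/37) ≈ 0.125000; accumulation ratio R = 1/(1−f) ≈ 1.14286.
Loading dose to hit Cmax,ss on first dose: D_load = D_maint·R ≈ 270 × 1.14286 ≈ 308.57 mg.

309 mg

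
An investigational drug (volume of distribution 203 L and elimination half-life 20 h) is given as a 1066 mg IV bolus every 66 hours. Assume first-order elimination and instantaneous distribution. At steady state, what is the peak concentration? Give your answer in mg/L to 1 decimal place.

5.8 mg/L

τ/t½ = 66/20 ≈ 3.3, so fraction remaining f = (1/2)^(66/20) ≈ 0.1015.
At steady state, accumulation factor R = 1/(1 − e^(−kτ)) ≈ 1.1130.
Single-dose peak C₀ = D/Vd = 1066/203 ≈ 5.251 mg/L.
Steady-state peak Cmax,ss = C₀·R ≈ 5.251 × 1.1130 ≈ 5.844 mg/L.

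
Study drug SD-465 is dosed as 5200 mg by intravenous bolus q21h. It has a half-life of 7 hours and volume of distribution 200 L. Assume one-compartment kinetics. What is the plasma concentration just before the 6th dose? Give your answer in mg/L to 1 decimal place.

f = (1/2)^(τ/t½) = (1/2)^(21/7) ≈ 0.1250.
C₀ = D/Vd = 5200/200 ≈ 26.000 mg/L.
Before the 6th dose, 5 doses have been given. Superposition: Cmin = C₀·(f + f² + … + f^5).
≈ 26.000 × (0.1250 + 0.0156 + 0.0020 + 0.0002 + 0.0000) ≈ 26.000 × 0.1428 ≈ 3.713 mg/L.

3.7 mg/L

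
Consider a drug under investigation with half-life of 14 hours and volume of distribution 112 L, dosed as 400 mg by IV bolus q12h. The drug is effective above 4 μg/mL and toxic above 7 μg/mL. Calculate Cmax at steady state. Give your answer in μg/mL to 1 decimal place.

8.0 μg/mL

τ/t½ = 12/14 ≈ 0.85714, so fraction remaining f = (1/2)^(12/14) ≈ 0.5520.
Accumulation ratio R = 1/(1 − f) ≈ 1/0.4480 ≈ 2.2321.
Each bolus raises the concentration by D/Vd = 400/112 ≈ 3.571 μg/mL.
Steady-state peak Cmax,ss = C₀·R ≈ 3.571 × 2.2321 ≈ 7.971 μg/mL.
Peak 8.0 μg/mL vs MTC 7 μg/mL: exceeds toxic threshold.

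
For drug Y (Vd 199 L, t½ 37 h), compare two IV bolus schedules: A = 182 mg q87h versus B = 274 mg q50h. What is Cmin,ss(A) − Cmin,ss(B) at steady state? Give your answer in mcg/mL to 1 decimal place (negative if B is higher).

-0.7 mcg/mL

Regimen A: f = (1/2)^(87/37) ≈ 0.1960; Cmin,ss = (182/199)·f/(1−f) ≈ 0.223 mcg/mL.
Regimen B: f = (1/2)^(50/37) ≈ 0.3919; Cmin,ss = (274/199)·f/(1−f) ≈ 0.887 mcg/mL.
Difference ≈ 0.223 − 0.887 ≈ -0.664 mcg/mL.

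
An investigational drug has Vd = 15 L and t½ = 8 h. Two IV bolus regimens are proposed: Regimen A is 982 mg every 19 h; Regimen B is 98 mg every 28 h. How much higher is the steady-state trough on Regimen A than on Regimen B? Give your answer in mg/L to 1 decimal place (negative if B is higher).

Regimen A: f = (1/2)^(19/8) ≈ 0.1928; Cmin,ss = (982/15)·f/(1−f) ≈ 15.637 mg/L.
Regimen B: f = (1/2)^(28/8) ≈ 0.0884; Cmin,ss = (98/15)·f/(1−f) ≈ 0.634 mg/L.
Difference ≈ 15.637 − 0.634 ≈ 15.003 mg/L.

15.0 mg/L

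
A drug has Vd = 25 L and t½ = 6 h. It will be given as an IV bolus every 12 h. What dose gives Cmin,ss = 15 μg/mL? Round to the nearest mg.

1125 mg

τ/t½ = 12/6 ≈ 2, so f = (1/2)^(12/6) ≈ 0.250000.
Cmin,ss = (D/Vd)·f/(1−f), so D = Cmin,ss·Vd·(1−f)/f.
D = 15 × 25 × (1−f)/f ≈ 15 × 25 × 3.00000 ≈ 1125.00 mg.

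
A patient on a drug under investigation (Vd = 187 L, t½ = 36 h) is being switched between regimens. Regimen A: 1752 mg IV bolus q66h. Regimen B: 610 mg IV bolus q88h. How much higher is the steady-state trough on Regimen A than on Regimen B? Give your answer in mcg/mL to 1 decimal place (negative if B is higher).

Regimen A: f = (1/2)^(66/36) ≈ 0.2806; Cmin,ss = (1752/187)·f/(1−f) ≈ 3.654 mcg/mL.
Regimen B: f = (1/2)^(88/36) ≈ 0.1837; Cmin,ss = (610/187)·f/(1−f) ≈ 0.734 mcg/mL.
Difference ≈ 3.654 − 0.734 ≈ 2.920 mcg/mL.

2.9 mcg/mL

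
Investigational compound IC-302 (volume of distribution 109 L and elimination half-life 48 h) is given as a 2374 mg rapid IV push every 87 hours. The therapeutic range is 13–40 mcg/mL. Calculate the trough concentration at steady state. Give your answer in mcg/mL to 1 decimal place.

k = ln2/t½ = ln2/48 ≈ 0.014441 h⁻¹; fraction remaining f = e^(−kτ) = e^(−0.014441×87) ≈ 0.2847.
At steady state, accumulation factor R = 1/(1 − e^(−kτ)) ≈ 1.3980.
Single-dose peak C₀ = D/Vd = 2374/109 ≈ 21.780 mcg/mL.
Cmax,ss = C₀/(1 − f) ≈ 21.780/0.7153 ≈ 30.449 mcg/mL.
One interval later, Cmin,ss = Cmax,ss·e^(−kτ) ≈ 30.449 × 0.2847 ≈ 8.669 mcg/mL.
Trough 8.7 mcg/mL vs MEC 13 mcg/mL: subtherapeutic.

8.7 mcg/mL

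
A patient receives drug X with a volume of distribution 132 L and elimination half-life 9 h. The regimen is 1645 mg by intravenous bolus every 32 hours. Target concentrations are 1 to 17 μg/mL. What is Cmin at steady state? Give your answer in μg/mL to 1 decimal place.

τ/t½ = 32/9 ≈ 3.5556, so fraction remaining f = (1/2)^(32/9) ≈ 0.0850.
At steady state, accumulation factor R = 1/(1 − e^(−kτ)) ≈ 1.0929.
Single-dose peak C₀ = D/Vd = 1645/132 ≈ 12.462 μg/mL.
Cmax,ss = C₀/(1 − f) ≈ 12.462/0.9150 ≈ 13.620 μg/mL.
One interval later, Cmin,ss = Cmax,ss·e^(−kτ) ≈ 13.620 × 0.0850 ≈ 1.158 μg/mL.
Trough 1.2 μg/mL vs MEC 1 μg/mL: adequate.

1.2 μg/mL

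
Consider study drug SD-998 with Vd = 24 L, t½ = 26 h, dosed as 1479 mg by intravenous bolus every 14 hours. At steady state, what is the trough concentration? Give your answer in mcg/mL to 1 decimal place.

136.2 mcg/mL

τ/t½ = 14/26 ≈ 0.53846, so fraction remaining f = (1/2)^(14/26) ≈ 0.6885.
Single-dose peak C₀ = D/Vd = 1479/24 ≈ 61.625 mcg/mL.
Steady-state trough Cmin,ss = C₀·f/(1−f) ≈ 61.625 × 0.6885/0.3115 ≈ 136.208 mcg/mL.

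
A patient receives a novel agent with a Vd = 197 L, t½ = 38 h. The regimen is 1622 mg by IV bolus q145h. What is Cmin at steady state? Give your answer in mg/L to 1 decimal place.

0.6 mg/L

k = ln2/t½ = ln2/38 ≈ 0.018241 h⁻¹; fraction remaining f = e^(−kτ) = e^(−0.018241×145) ≈ 0.0710.
Single-dose peak C₀ = D/Vd = 1622/197 ≈ 8.234 mg/L.
Steady-state trough Cmin,ss = C₀·f/(1−f) ≈ 8.234 × 0.0710/0.9290 ≈ 0.629 mg/L.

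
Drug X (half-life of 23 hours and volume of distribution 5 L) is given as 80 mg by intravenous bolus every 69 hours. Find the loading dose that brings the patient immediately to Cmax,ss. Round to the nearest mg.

f = (1/2)^(69/23) ≈ 0.125000; accumulation ratio R = 1/(1−f) ≈ 1.14286.
Loading dose to hit Cmax,ss on first dose: D_load = D_maint·R ≈ 80 × 1.14286 ≈ 91.43 mg.

91 mg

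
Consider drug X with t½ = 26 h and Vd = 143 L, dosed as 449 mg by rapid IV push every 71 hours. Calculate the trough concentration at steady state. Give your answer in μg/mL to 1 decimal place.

0.6 μg/mL

τ/t½ = 71/26 ≈ 2.7308, so fraction remaining f = (1/2)^(71/26) ≈ 0.1506.
Accumulation ratio R = 1/(1 − f) ≈ 1/0.8494 ≈ 1.1773.
Single-dose peak C₀ = D/Vd = 449/143 ≈ 3.140 μg/mL.
Cmax,ss = C₀/(1 − f) ≈ 3.140/0.8494 ≈ 3.697 μg/mL.
One interval later, Cmin,ss = Cmax,ss·e^(−kτ) ≈ 3.697 × 0.1506 ≈ 0.557 μg/mL.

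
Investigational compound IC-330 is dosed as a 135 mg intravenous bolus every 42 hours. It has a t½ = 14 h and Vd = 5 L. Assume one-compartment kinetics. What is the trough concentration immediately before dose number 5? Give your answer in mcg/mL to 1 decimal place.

f = (1/2)^(τ/t½) = (1/2)^(42/14) ≈ 0.1250.
C₀ = D/Vd = 135/5 ≈ 27.000 mcg/mL.
Before the 5th dose, 4 doses have been given. Superposition: Cmin = C₀·(f + f² + … + f^4).
≈ 27.000 × (0.1250 + 0.0156 + 0.0020 + 0.0002) ≈ 27.000 × 0.1428 ≈ 3.856 mcg/mL.

3.9 mcg/mL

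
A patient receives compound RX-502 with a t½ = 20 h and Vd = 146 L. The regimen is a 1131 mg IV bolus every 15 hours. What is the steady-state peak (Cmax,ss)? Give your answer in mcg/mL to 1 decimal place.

19.1 mcg/mL

Over one 15-h interval, 15/20 ≈ 0.75 half-lives elapse, leaving f ≈ 0.5946 of each dose.
At steady state, accumulation factor R = 1/(1 − e^(−kτ)) ≈ 2.4667.
Each bolus raises the concentration by D/Vd = 1131/146 ≈ 7.747 mcg/mL.
Steady-state peak Cmax,ss = C₀·R ≈ 7.747 × 2.4667 ≈ 19.110 mcg/mL.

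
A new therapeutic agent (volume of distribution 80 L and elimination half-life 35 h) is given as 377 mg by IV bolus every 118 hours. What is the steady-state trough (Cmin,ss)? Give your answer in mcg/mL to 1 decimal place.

k = ln2/t½ = ln2/35 ≈ 0.019804 h⁻¹; fraction remaining f = e^(−kτ) = e^(−0.019804×118) ≈ 0.0966.
At steady state, accumulation factor R = 1/(1 − e^(−kτ)) ≈ 1.1069.
Each bolus raises the concentration by D/Vd = 377/80 ≈ 4.713 mcg/mL.
Cmax,ss = C₀/(1 − f) ≈ 4.713/0.9034 ≈ 5.217 mcg/mL.
Steady-state trough Cmin,ss = Cmax,ss·f ≈ 5.217 × 0.0966 ≈ 0.504 mcg/mL.

0.5 mcg/mL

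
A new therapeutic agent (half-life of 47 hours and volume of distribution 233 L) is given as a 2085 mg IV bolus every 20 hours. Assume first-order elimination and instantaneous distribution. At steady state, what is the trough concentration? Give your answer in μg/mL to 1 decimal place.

26.1 μg/mL

τ/t½ = 20/47 ≈ 0.42553, so fraction remaining f = (1/2)^(20/47) ≈ 0.7446.
Accumulation ratio R = 1/(1 − f) ≈ 1/0.2554 ≈ 3.9154.
Each bolus raises the concentration by D/Vd = 2085/233 ≈ 8.948 μg/mL.
Cmax,ss = C₀/(1 − f) ≈ 8.948/0.2554 ≈ 35.035 μg/mL.
One interval later, Cmin,ss = Cmax,ss·e^(−kτ) ≈ 35.035 × 0.7446 ≈ 26.087 μg/mL.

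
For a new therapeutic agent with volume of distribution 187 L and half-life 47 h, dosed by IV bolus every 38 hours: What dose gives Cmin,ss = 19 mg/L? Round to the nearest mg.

2670 mg

τ/t½ = 38/47 ≈ 0.80851, so f = (1/2)^(38/47) ≈ 0.570971.
Cmin,ss = (D/Vd)·f/(1−f), so D = Cmin,ss·Vd·(1−f)/f.
D = 19 × 187 × (1−f)/f ≈ 19 × 187 × 0.75140 ≈ 2669.72 mg.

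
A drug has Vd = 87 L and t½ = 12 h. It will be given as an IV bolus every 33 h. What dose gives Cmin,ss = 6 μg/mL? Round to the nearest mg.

2990 mg

τ/t½ = 33/12 ≈ 2.75, so f = (1/2)^(33/12) ≈ 0.148651.
Cmin,ss = (D/Vd)·f/(1−f), so D = Cmin,ss·Vd·(1−f)/f.
D = 6 × 87 × (1−f)/f ≈ 6 × 87 × 5.72717 ≈ 2989.58 mg.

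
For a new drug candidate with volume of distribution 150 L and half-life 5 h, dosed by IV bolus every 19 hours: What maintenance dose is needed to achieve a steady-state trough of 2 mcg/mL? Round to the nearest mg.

3879 mg

τ/t½ = 19/5 ≈ 3.8, so f = (1/2)^(19/5) ≈ 0.071794.
Cmin,ss = (D/Vd)·f/(1−f), so D = Cmin,ss·Vd·(1−f)/f.
D = 2 × 150 × (1−f)/f ≈ 2 × 150 × 12.92874 ≈ 3878.62 mg.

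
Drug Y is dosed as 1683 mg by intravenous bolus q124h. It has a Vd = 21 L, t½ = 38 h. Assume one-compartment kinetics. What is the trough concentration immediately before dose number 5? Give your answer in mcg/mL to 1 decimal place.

f = (1/2)^(τ/t½) = (1/2)^(124/38) ≈ 0.1042.
C₀ = D/Vd = 1683/21 ≈ 80.143 mcg/mL.
Before the 5th dose, 4 doses have been given. Superposition: Cmin = C₀·(f + f² + … + f^4).
≈ 80.143 × (0.1042 + 0.0109 + 0.0011 + 0.0001) ≈ 80.143 × 0.1163 ≈ 9.321 mcg/mL.

9.3 mcg/mL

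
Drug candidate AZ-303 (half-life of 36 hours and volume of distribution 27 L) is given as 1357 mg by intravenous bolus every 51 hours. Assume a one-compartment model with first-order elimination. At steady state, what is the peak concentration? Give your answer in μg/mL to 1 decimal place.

80.4 μg/mL

k = ln2/t½ = ln2/36 ≈ 0.019254 h⁻¹; fraction remaining f = e^(−kτ) = e^(−0.019254×51) ≈ 0.3746.
At steady state, accumulation factor R = 1/(1 − e^(−kτ)) ≈ 1.5990.
Each bolus raises the concentration by D/Vd = 1357/27 ≈ 50.259 μg/mL.
Steady-state peak Cmax,ss = C₀·R ≈ 50.259 × 1.5990 ≈ 80.364 μg/mL.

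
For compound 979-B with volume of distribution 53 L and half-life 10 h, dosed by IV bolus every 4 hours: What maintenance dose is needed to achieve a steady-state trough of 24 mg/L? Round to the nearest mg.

τ/t½ = 4/10 ≈ 0.4, so f = (1/2)^(4/10) ≈ 0.757858.
Cmin,ss = (D/Vd)·f/(1−f), so D = Cmin,ss·Vd·(1−f)/f.
D = 24 × 53 × (1−f)/f ≈ 24 × 53 × 0.31951 ≈ 406.42 mg.

406 mg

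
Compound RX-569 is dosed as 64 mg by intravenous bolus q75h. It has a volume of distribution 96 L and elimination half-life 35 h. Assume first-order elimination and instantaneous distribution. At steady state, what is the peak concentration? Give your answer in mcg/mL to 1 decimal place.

0.9 mcg/mL

k = ln2/t½ = ln2/35 ≈ 0.019804 h⁻¹; fraction remaining f = e^(−kτ) = e^(−0.019804×75) ≈ 0.2264.
Accumulation ratio R = 1/(1 − f) ≈ 1/0.7736 ≈ 1.2927.
Each bolus raises the concentration by D/Vd = 64/96 ≈ 0.667 mcg/mL.
Steady-state peak Cmax,ss = C₀·R ≈ 0.667 × 1.2927 ≈ 0.862 mcg/mL.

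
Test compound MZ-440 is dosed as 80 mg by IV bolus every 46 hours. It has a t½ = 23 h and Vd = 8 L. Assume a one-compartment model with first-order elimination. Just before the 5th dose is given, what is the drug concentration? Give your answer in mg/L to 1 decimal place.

3.3 mg/L

f = (1/2)^(τ/t½) = (1/2)^(46/23) ≈ 0.2500.
C₀ = D/Vd = 80/8 ≈ 10.000 mg/L.
Before the 5th dose, 4 doses have been given. Superposition: Cmin = C₀·(f + f² + … + f^4).
≈ 10.000 × (0.2500 + 0.0625 + 0.0156 + 0.0039) ≈ 10.000 × 0.3320 ≈ 3.320 mg/L.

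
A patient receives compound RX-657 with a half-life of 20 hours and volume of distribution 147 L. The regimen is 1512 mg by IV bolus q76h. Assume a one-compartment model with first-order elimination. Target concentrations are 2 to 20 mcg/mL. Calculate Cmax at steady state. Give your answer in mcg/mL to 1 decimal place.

11.1 mcg/mL

k = ln2/t½ = ln2/20 ≈ 0.034657 h⁻¹; fraction remaining f = e^(−kτ) = e^(−0.034657×76) ≈ 0.0718.
At steady state, accumulation factor R = 1/(1 − e^(−kτ)) ≈ 1.0774.
Single-dose peak C₀ = D/Vd = 1512/147 ≈ 10.286 mcg/mL.
Steady-state peak Cmax,ss = C₀·R ≈ 10.286 × 1.0774 ≈ 11.082 mcg/mL.
Peak 11.1 mcg/mL vs MTC 20 mcg/mL: below toxic threshold.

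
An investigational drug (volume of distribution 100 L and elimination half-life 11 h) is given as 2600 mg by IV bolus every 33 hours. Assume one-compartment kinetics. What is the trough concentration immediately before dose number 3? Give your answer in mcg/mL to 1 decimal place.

f = (1/2)^(τ/t½) = (1/2)^(33/11) ≈ 0.1250.
C₀ = D/Vd = 2600/100 ≈ 26.000 mcg/mL.
Before the 3rd dose, 2 doses have been given. Superposition: Cmin = C₀·(f + f²).
≈ 26.000 × (0.1250 + 0.0156) ≈ 26.000 × 0.1406 ≈ 3.656 mcg/mL.

3.7 mcg/mL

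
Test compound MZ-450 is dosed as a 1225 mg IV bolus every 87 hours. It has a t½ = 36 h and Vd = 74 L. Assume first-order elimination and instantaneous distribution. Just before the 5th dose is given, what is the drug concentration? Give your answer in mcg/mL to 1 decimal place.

f = (1/2)^(τ/t½) = (1/2)^(87/36) ≈ 0.1873.
C₀ = D/Vd = 1225/74 ≈ 16.554 mcg/mL.
Before the 5th dose, 4 doses have been given. Superposition: Cmin = C₀·(f + f² + … + f^4).
≈ 16.554 × (0.1873 + 0.0351 + 0.0066 + 0.0012) ≈ 16.554 × 0.2302 ≈ 3.811 mcg/mL.

3.8 mcg/mL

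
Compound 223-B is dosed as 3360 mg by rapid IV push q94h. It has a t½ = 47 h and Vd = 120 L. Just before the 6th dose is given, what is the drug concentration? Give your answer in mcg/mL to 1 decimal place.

f = (1/2)^(τ/t½) = (1/2)^(94/47) ≈ 0.2500.
C₀ = D/Vd = 3360/120 ≈ 28.000 mcg/mL.
Before the 6th dose, 5 doses have been given. Superposition: Cmin = C₀·(f + f² + … + f^5).
≈ 28.000 × (0.2500 + 0.0625 + 0.0156 + 0.0039 + 0.0010) ≈ 28.000 × 0.3330 ≈ 9.324 mcg/mL.

9.3 mcg/mL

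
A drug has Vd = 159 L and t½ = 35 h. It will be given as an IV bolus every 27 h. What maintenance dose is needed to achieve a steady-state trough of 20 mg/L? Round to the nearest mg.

2248 mg

τ/t½ = 27/35 ≈ 0.77143, so f = (1/2)^(27/35) ≈ 0.585837.
Cmin,ss = (D/Vd)·f/(1−f), so D = Cmin,ss·Vd·(1−f)/f.
D = 20 × 159 × (1−f)/f ≈ 20 × 159 × 0.70696 ≈ 2248.13 mg.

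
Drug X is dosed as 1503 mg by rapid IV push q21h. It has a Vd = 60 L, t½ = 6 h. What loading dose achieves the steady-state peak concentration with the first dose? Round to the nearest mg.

f = (1/2)^(21/6) ≈ 0.088388; accumulation ratio R = 1/(1−f) ≈ 1.09696.
Loading dose to hit Cmax,ss on first dose: D_load = D_maint·R ≈ 1503 × 1.09696 ≈ 1648.73 mg.

1649 mg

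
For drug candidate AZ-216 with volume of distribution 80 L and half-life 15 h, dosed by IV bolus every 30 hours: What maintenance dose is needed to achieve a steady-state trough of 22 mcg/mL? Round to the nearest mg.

τ/t½ = 30/15 ≈ 2, so f = (1/2)^(30/15) ≈ 0.250000.
Cmin,ss = (D/Vd)·f/(1−f), so D = Cmin,ss·Vd·(1−f)/f.
D = 22 × 80 × (1−f)/f ≈ 22 × 80 × 3.00000 ≈ 5280.00 mg.

5280 mg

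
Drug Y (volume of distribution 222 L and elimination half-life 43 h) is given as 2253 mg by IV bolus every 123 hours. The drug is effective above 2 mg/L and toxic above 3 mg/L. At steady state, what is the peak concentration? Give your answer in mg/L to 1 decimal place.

11.8 mg/L

Over one 123-h interval, 123/43 ≈ 2.8605 half-lives elapse, leaving f ≈ 0.1377 of each dose.
Accumulation ratio R = 1/(1 − f) ≈ 1/0.8623 ≈ 1.1597.
Each bolus raises the concentration by D/Vd = 2253/222 ≈ 10.149 mg/L.
Steady-state peak Cmax,ss = C₀·R ≈ 10.149 × 1.1597 ≈ 11.770 mg/L.
Peak 11.8 mg/L vs MTC 3 mg/L: exceeds toxic threshold.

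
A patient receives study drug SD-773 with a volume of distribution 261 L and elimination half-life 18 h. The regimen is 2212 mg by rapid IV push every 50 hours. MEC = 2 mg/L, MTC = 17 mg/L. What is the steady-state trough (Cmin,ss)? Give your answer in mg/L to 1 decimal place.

1.4 mg/L

Over one 50-h interval, 50/18 ≈ 2.7778 half-lives elapse, leaving f ≈ 0.1458 of each dose.
At steady state, accumulation factor R = 1/(1 − e^(−kτ)) ≈ 1.1707.
Each bolus raises the concentration by D/Vd = 2212/261 ≈ 8.475 mg/L.
Cmax,ss = C₀/(1 − f) ≈ 8.475/0.8542 ≈ 9.922 mg/L.
One interval later, Cmin,ss = Cmax,ss·e^(−kτ) ≈ 9.922 × 0.1458 ≈ 1.447 mg/L.
Trough 1.4 mg/L vs MEC 2 mg/L: subtherapeutic.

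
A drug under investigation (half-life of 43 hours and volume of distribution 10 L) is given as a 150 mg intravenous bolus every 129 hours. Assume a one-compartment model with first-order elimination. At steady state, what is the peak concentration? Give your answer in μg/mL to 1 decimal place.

The dosing interval is 3 half-lives, so f = 2^(−3) = 0.125.
At steady state, R = 1/(1 − 0.125) = 8/7.
Single-dose peak C₀ = D/Vd = 150/10 = 15 μg/mL.
Steady-state peak Cmax,ss = C₀·R = 15 × 8/7 ≈ 17.143 μg/mL.

17.1 μg/mL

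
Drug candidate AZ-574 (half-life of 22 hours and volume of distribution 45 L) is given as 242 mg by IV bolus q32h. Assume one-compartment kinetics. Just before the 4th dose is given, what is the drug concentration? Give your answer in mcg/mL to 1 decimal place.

2.9 mcg/mL

f = (1/2)^(τ/t½) = (1/2)^(32/22) ≈ 0.3649.
C₀ = D/Vd = 242/45 ≈ 5.378 mcg/mL.
Before the 4th dose, 3 doses have been given. Superposition: Cmin = C₀·(f + f² + … + f^3).
≈ 5.378 × (0.3649 + 0.1332 + 0.0486) ≈ 5.378 × 0.5467 ≈ 2.940 mcg/mL.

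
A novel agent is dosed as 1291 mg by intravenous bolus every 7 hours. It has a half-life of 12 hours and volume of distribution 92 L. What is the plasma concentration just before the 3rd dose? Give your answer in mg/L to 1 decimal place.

f = (1/2)^(τ/t½) = (1/2)^(7/12) ≈ 0.6674.
C₀ = D/Vd = 1291/92 ≈ 14.033 mg/L.
Before the 3rd dose, 2 doses have been given. Superposition: Cmin = C₀·(f + f²).
≈ 14.033 × (0.6674 + 0.4454) ≈ 14.033 × 1.1128 ≈ 15.616 mg/L.

15.6 mg/L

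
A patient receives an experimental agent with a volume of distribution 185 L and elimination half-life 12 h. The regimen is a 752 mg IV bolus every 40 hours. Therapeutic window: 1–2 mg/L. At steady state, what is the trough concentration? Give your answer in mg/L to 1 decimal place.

0.4 mg/L

k = ln2/t½ = ln2/12 ≈ 0.057762 h⁻¹; fraction remaining f = e^(−kτ) = e^(−0.057762×40) ≈ 0.0992.
Single-dose peak C₀ = D/Vd = 752/185 ≈ 4.065 mg/L.
Steady-state trough Cmin,ss = C₀·f/(1−f) ≈ 4.065 × 0.0992/0.9008 ≈ 0.448 mg/L.
Trough 0.4 mg/L vs MEC 1 mg/L: subtherapeutic.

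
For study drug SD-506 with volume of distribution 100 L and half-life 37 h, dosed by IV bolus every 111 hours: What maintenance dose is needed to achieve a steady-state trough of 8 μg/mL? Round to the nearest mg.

τ/t½ = 111/37 ≈ 3, so f = (1/2)^(111/37) ≈ 0.125000.
Cmin,ss = (D/Vd)·f/(1−f), so D = Cmin,ss·Vd·(1−f)/f.
D = 8 × 100 × (1−f)/f ≈ 8 × 100 × 7.00000 ≈ 5600.00 mg.

5600 mg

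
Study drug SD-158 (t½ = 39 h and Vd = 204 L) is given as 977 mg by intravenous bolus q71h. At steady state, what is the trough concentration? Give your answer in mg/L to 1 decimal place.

1.9 mg/L

k = ln2/t½ = ln2/39 ≈ 0.017773 h⁻¹; fraction remaining f = e^(−kτ) = e^(−0.017773×71) ≈ 0.2831.
Each bolus raises the concentration by D/Vd = 977/204 ≈ 4.789 mg/L.
Steady-state trough Cmin,ss = C₀·f/(1−f) ≈ 4.789 × 0.2831/0.7169 ≈ 1.891 mg/L.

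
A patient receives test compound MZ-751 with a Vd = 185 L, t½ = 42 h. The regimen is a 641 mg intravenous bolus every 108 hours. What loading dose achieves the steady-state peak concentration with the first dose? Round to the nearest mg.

771 mg

f = (1/2)^(108/42) ≈ 0.168238; accumulation ratio R = 1/(1−f) ≈ 1.20227.
Loading dose to hit Cmax,ss on first dose: D_load = D_maint·R ≈ 641 × 1.20227 ≈ 770.66 mg.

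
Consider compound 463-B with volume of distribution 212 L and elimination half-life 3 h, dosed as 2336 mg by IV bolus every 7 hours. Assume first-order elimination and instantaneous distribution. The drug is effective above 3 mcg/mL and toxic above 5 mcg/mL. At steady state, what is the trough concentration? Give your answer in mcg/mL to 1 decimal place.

τ/t½ = 7/3 ≈ 2.3333, so fraction remaining f = (1/2)^(7/3) ≈ 0.1984.
Single-dose peak C₀ = D/Vd = 2336/212 ≈ 11.019 mcg/mL.
Steady-state trough Cmin,ss = C₀·f/(1−f) ≈ 11.019 × 0.1984/0.8016 ≈ 2.727 mcg/mL.
Trough 2.7 mcg/mL vs MEC 3 mcg/mL: subtherapeutic.

2.7 mcg/mL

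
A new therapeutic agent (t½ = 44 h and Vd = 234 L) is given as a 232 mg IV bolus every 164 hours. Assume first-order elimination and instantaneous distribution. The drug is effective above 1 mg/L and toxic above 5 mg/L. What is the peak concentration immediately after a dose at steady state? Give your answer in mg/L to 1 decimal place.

1.1 mg/L

τ/t½ = 164/44 ≈ 3.7273, so fraction remaining f = (1/2)^(164/44) ≈ 0.0755.
Accumulation ratio R = 1/(1 − f) ≈ 1/0.9245 ≈ 1.0817.
Each bolus raises the concentration by D/Vd = 232/234 ≈ 0.991 mg/L.
Cmax,ss = C₀/(1 − f) ≈ 0.991/0.9245 ≈ 1.072 mg/L.
Peak 1.1 mg/L vs MTC 5 mg/L: below toxic threshold.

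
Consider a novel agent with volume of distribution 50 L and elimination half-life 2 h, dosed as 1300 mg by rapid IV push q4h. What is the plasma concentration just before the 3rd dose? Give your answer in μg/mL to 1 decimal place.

f = (1/2)^(τ/t½) = (1/2)^(4/2) ≈ 0.2500.
C₀ = D/Vd = 1300/50 ≈ 26.000 μg/mL.
Before the 3rd dose, 2 doses have been given. Superposition: Cmin = C₀·(f + f²).
≈ 26.000 × (0.2500 + 0.0625) ≈ 26.000 × 0.3125 ≈ 8.125 μg/mL.

8.1 μg/mL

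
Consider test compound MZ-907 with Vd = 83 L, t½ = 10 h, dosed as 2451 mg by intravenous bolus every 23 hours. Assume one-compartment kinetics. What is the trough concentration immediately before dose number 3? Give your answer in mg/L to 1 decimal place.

f = (1/2)^(τ/t½) = (1/2)^(23/10) ≈ 0.2031.
C₀ = D/Vd = 2451/83 ≈ 29.530 mg/L.
Before the 3rd dose, 2 doses have been given. Superposition: Cmin = C₀·(f + f²).
≈ 29.530 × (0.2031 + 0.0412) ≈ 29.530 × 0.2443 ≈ 7.214 mg/L.

7.2 mg/L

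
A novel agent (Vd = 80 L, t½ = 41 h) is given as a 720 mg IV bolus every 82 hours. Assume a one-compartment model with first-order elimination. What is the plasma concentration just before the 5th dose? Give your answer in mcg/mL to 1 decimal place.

f = (1/2)^(τ/t½) = (1/2)^(82/41) ≈ 0.2500.
C₀ = D/Vd = 720/80 ≈ 9.000 mcg/mL.
Before the 5th dose, 4 doses have been given. Superposition: Cmin = C₀·(f + f² + … + f^4).
≈ 9.000 × (0.2500 + 0.0625 + 0.0156 + 0.0039) ≈ 9.000 × 0.3320 ≈ 2.988 mcg/mL.

3.0 mcg/mL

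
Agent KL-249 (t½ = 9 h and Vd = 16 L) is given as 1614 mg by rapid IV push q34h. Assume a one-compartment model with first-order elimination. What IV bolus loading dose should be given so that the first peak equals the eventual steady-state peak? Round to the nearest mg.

f = (1/2)^(34/9) ≈ 0.072908; accumulation ratio R = 1/(1−f) ≈ 1.07864.
Loading dose to hit Cmax,ss on first dose: D_load = D_maint·R ≈ 1614 × 1.07864 ≈ 1740.92 mg.

1741 mg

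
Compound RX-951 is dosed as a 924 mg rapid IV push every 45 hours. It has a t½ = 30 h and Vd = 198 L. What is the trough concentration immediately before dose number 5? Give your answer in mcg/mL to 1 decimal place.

f = (1/2)^(τ/t½) = (1/2)^(45/30) ≈ 0.3536.
C₀ = D/Vd = 924/198 ≈ 4.667 mcg/mL.
Before the 5th dose, 4 doses have been given. Superposition: Cmin = C₀·(f + f² + … + f^4).
≈ 4.667 × (0.3536 + 0.1250 + 0.0442 + 0.0156) ≈ 4.667 × 0.5384 ≈ 2.513 mcg/mL.

2.5 mcg/mL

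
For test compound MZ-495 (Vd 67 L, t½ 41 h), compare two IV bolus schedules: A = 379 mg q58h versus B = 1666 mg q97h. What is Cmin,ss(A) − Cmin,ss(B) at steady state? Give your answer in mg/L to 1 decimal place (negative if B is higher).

-2.6 mg/L

Regimen A: f = (1/2)^(58/41) ≈ 0.3751; Cmin,ss = (379/67)·f/(1−f) ≈ 3.395 mg/L.
Regimen B: f = (1/2)^(97/41) ≈ 0.1940; Cmin,ss = (1666/67)·f/(1−f) ≈ 5.985 mg/L.
Difference ≈ 3.395 − 5.985 ≈ -2.590 mg/L.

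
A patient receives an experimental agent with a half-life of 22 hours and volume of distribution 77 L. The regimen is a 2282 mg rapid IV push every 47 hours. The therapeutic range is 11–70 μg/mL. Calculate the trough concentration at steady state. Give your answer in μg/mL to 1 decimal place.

Over one 47-h interval, 47/22 ≈ 2.1364 half-lives elapse, leaving f ≈ 0.2275 of each dose.
At steady state, accumulation factor R = 1/(1 − e^(−kτ)) ≈ 1.2945.
Single-dose peak C₀ = D/Vd = 2282/77 ≈ 29.636 μg/mL.
Steady-state peak Cmax,ss = C₀·R ≈ 29.636 × 1.2945 ≈ 38.364 μg/mL.
Steady-state trough Cmin,ss = Cmax,ss·f ≈ 38.364 × 0.2275 ≈ 8.728 μg/mL.
Trough 8.7 μg/mL vs MEC 11 μg/mL: subtherapeutic.

8.7 μg/mL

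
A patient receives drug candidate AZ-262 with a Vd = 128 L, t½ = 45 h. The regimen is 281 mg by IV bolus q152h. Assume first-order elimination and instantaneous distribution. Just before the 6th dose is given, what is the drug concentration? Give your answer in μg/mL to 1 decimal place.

f = (1/2)^(τ/t½) = (1/2)^(152/45) ≈ 0.0962.
C₀ = D/Vd = 281/128 ≈ 2.195 μg/mL.
Before the 6th dose, 5 doses have been given. Superposition: Cmin = C₀·(f + f² + … + f^5).
≈ 2.195 × (0.0962 + 0.0093 + 0.0009 + 0.0001 + 0.0000) ≈ 2.195 × 0.1065 ≈ 0.234 μg/mL.

0.2 μg/mL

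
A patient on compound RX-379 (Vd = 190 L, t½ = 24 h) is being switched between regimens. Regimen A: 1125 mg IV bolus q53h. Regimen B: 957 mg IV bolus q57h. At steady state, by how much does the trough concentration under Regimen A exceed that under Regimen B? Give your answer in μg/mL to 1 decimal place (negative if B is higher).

0.4 μg/mL

Regimen A: f = (1/2)^(53/24) ≈ 0.2164; Cmin,ss = (1125/190)·f/(1−f) ≈ 1.635 μg/mL.
Regimen B: f = (1/2)^(57/24) ≈ 0.1928; Cmin,ss = (957/190)·f/(1−f) ≈ 1.203 μg/mL.
Difference ≈ 1.635 − 1.203 ≈ 0.432 μg/mL.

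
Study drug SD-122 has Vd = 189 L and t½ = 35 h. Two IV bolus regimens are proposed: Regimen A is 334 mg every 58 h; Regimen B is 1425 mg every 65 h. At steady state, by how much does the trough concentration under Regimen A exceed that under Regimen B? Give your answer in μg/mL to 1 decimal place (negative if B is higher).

-2.1 μg/mL

Regimen A: f = (1/2)^(58/35) ≈ 0.3171; Cmin,ss = (334/189)·f/(1−f) ≈ 0.821 μg/mL.
Regimen B: f = (1/2)^(65/35) ≈ 0.2760; Cmin,ss = (1425/189)·f/(1−f) ≈ 2.874 μg/mL.
Difference ≈ 0.821 − 2.874 ≈ -2.053 μg/mL.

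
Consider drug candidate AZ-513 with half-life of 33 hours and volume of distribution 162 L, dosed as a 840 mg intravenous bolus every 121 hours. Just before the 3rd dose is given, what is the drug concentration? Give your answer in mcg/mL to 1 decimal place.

0.4 mcg/mL

f = (1/2)^(τ/t½) = (1/2)^(121/33) ≈ 0.0787.
C₀ = D/Vd = 840/162 ≈ 5.185 mcg/mL.
Before the 3rd dose, 2 doses have been given. Superposition: Cmin = C₀·(f + f²).
≈ 5.185 × (0.0787 + 0.0062) ≈ 5.185 × 0.0849 ≈ 0.440 mcg/mL.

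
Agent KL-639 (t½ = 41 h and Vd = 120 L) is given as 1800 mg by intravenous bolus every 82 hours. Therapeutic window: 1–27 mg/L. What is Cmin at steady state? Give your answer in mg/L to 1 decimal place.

τ = 82 h = 2 half-lives, so f = (1/2)^2 = 0.25.
At steady state, R = 1/(1 − 0.25) = 4/3.
Single-dose peak C₀ = D/Vd = 1800/120 = 15 mg/L.
Steady-state peak Cmax,ss = C₀·R = 15 × 4/3 ≈ 20.000 mg/L.
Steady-state trough Cmin,ss = Cmax,ss·f ≈ 20.000 × 0.25 ≈ 5.000 mg/L.
Trough 5.0 mg/L vs MEC 1 mg/L: adequate.

5.0 mg/L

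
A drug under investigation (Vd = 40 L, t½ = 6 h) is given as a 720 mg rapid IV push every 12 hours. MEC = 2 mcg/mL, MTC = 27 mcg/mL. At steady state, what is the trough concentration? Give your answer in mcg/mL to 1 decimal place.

τ = 12 h = 2 half-lives, so f = (1/2)^2 = 0.25.
Accumulation ratio R = 1/(1 − f) = 1/0.75 = 4/3.
Single-dose peak C₀ = D/Vd = 720/40 = 18 mcg/mL.
Steady-state peak Cmax,ss = C₀·R = 18 × 4/3 ≈ 24.000 mcg/mL.
Steady-state trough Cmin,ss = Cmax,ss·f ≈ 24.000 × 0.25 ≈ 6.000 mcg/mL.
Trough 6.0 mcg/mL vs MEC 2 mcg/mL: adequate.

6.0 mcg/mL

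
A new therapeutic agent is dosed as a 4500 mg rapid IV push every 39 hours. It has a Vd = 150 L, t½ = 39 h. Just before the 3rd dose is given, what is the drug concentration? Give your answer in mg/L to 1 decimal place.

22.5 mg/L

f = (1/2)^(τ/t½) = (1/2)^(39/39) ≈ 0.5000.
C₀ = D/Vd = 4500/150 ≈ 30.000 mg/L.
Before the 3rd dose, 2 doses have been given. Superposition: Cmin = C₀·(f + f²).
≈ 30.000 × (0.5000 + 0.2500) ≈ 30.000 × 0.7500 ≈ 22.500 mg/L.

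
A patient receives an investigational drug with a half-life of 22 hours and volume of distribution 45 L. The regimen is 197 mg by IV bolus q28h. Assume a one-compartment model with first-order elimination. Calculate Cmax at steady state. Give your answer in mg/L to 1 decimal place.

7.5 mg/L

τ/t½ = 28/22 ≈ 1.2727, so fraction remaining f = (1/2)^(28/22) ≈ 0.4139.
Accumulation ratio R = 1/(1 − f) ≈ 1/0.5861 ≈ 1.7062.
Each bolus raises the concentration by D/Vd = 197/45 ≈ 4.378 mg/L.
Steady-state peak Cmax,ss = C₀·R ≈ 4.378 × 1.7062 ≈ 7.470 mg/L.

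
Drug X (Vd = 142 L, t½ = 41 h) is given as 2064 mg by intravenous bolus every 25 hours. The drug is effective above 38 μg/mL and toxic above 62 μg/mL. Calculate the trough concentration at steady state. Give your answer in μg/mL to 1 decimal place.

k = ln2/t½ = ln2/41 ≈ 0.016906 h⁻¹; fraction remaining f = e^(−kτ) = e^(−0.016906×25) ≈ 0.6553.
Accumulation ratio R = 1/(1 − f) ≈ 1/0.3447 ≈ 2.9011.
Single-dose peak C₀ = D/Vd = 2064/142 ≈ 14.535 μg/mL.
Cmax,ss = C₀/(1 − f) ≈ 14.535/0.3447 ≈ 42.167 μg/mL.
Steady-state trough Cmin,ss = Cmax,ss·f ≈ 42.167 × 0.6553 ≈ 27.632 μg/mL.
Trough 27.6 μg/mL vs MEC 38 μg/mL: subtherapeutic.

27.6 μg/mL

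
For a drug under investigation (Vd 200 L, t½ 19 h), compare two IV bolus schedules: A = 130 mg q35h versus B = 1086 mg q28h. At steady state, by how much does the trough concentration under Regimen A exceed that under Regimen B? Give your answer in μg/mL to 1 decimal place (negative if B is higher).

Regimen A: f = (1/2)^(35/19) ≈ 0.2789; Cmin,ss = (130/200)·f/(1−f) ≈ 0.251 μg/mL.
Regimen B: f = (1/2)^(28/19) ≈ 0.3601; Cmin,ss = (1086/200)·f/(1−f) ≈ 3.056 μg/mL.
Difference ≈ 0.251 − 3.056 ≈ -2.805 μg/mL.

-2.8 μg/mL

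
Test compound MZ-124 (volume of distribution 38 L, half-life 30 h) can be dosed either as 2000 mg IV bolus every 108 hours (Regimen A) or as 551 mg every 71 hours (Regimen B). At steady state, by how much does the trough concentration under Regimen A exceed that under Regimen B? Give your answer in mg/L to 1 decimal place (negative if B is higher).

1.2 mg/L

Regimen A: f = (1/2)^(108/30) ≈ 0.0825; Cmin,ss = (2000/38)·f/(1−f) ≈ 4.733 mg/L.
Regimen B: f = (1/2)^(71/30) ≈ 0.1939; Cmin,ss = (551/38)·f/(1−f) ≈ 3.488 mg/L.
Difference ≈ 4.733 − 3.488 ≈ 1.245 mg/L.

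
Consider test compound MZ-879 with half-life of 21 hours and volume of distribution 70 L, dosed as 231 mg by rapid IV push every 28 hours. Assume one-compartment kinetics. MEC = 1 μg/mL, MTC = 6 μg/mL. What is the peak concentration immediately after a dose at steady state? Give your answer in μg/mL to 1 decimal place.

5.5 μg/mL

k = ln2/t½ = ln2/21 ≈ 0.033007 h⁻¹; fraction remaining f = e^(−kτ) = e^(−0.033007×28) ≈ 0.3969.
At steady state, accumulation factor R = 1/(1 − e^(−kτ)) ≈ 1.6581.
Single-dose peak C₀ = D/Vd = 231/70 ≈ 3.300 μg/mL.
Steady-state peak Cmax,ss = C₀·R ≈ 3.300 × 1.6581 ≈ 5.472 μg/mL.
Peak 5.5 μg/mL vs MTC 6 μg/mL: below toxic threshold.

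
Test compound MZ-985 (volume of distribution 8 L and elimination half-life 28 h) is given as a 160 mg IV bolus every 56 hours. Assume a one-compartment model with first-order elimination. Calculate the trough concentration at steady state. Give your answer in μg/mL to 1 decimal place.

The dosing interval is 2 half-lives, so f = 2^(−2) = 0.25.
At steady state, R = 1/(1 − 0.25) = 4/3.
Single-dose peak C₀ = D/Vd = 160/8 = 20 μg/mL.
Steady-state peak Cmax,ss = C₀·R = 20 × 4/3 ≈ 26.667 μg/mL.
Steady-state trough Cmin,ss = Cmax,ss·f ≈ 26.667 × 0.25 ≈ 6.667 μg/mL.

6.7 μg/mL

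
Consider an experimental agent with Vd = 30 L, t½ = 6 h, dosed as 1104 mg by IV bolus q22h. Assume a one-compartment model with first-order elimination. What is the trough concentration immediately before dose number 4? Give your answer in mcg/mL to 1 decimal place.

3.1 mcg/mL

f = (1/2)^(τ/t½) = (1/2)^(22/6) ≈ 0.0787.
C₀ = D/Vd = 1104/30 ≈ 36.800 mcg/mL.
Before the 4th dose, 3 doses have been given. Superposition: Cmin = C₀·(f + f² + … + f^3).
≈ 36.800 × (0.0787 + 0.0062 + 0.0005) ≈ 36.800 × 0.0854 ≈ 3.143 mcg/mL.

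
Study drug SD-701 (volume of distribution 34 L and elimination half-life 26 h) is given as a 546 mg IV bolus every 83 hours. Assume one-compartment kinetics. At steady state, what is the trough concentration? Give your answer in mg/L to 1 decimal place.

τ/t½ = 83/26 ≈ 3.1923, so fraction remaining f = (1/2)^(83/26) ≈ 0.1094.
Each bolus raises the concentration by D/Vd = 546/34 ≈ 16.059 mg/L.
Steady-state trough Cmin,ss = C₀·f/(1−f) ≈ 16.059 × 0.1094/0.8906 ≈ 1.973 mg/L.

2.0 mg/L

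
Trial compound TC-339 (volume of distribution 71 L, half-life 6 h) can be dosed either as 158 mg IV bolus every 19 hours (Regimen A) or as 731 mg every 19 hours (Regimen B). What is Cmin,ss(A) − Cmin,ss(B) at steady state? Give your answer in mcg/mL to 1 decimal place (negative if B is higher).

Regimen A: f = (1/2)^(19/6) ≈ 0.1114; Cmin,ss = (158/71)·f/(1−f) ≈ 0.279 mcg/mL.
Regimen B: f = (1/2)^(19/6) ≈ 0.1114; Cmin,ss = (731/71)·f/(1−f) ≈ 1.291 mcg/mL.
Difference ≈ 0.279 − 1.291 ≈ -1.012 mcg/mL.

-1.0 mcg/mL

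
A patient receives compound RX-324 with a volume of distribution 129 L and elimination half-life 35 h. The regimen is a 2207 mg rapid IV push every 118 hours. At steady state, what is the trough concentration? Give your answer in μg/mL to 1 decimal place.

Over one 118-h interval, 118/35 ≈ 3.3714 half-lives elapse, leaving f ≈ 0.0966 of each dose.
At steady state, accumulation factor R = 1/(1 − e^(−kτ)) ≈ 1.1069.
Single-dose peak C₀ = D/Vd = 2207/129 ≈ 17.109 μg/mL.
Cmax,ss = C₀/(1 − f) ≈ 17.109/0.9034 ≈ 18.938 μg/mL.
One interval later, Cmin,ss = Cmax,ss·e^(−kτ) ≈ 18.938 × 0.0966 ≈ 1.829 μg/mL.

1.8 μg/mL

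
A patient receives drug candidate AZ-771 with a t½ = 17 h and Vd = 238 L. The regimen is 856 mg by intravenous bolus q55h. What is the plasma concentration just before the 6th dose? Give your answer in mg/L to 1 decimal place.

0.4 mg/L

f = (1/2)^(τ/t½) = (1/2)^(55/17) ≈ 0.1062.
C₀ = D/Vd = 856/238 ≈ 3.597 mg/L.
Before the 6th dose, 5 doses have been given. Superposition: Cmin = C₀·(f + f² + … + f^5).
≈ 3.597 × (0.1062 + 0.0113 + 0.0012 + 0.0001 + 0.0000) ≈ 3.597 × 0.1188 ≈ 0.427 mg/L.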